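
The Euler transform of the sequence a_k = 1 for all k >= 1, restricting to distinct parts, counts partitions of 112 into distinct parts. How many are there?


Partitions of 112 into distinct parts can be computed via generating function.
Product (1+x)(1+x^2)(1+x^3)...
The coefficient of x^112 = 1177438

1177438


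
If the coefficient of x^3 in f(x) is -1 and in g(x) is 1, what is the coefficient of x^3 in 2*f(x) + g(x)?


Scalar multiplication scales coefficients: 2 * -1 = -2.
Then add the g coefficient: -2 + 1
= -1

-1


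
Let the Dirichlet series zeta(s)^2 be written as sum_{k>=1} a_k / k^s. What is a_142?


The Dirichlet convolution of the constant function 1 with itself gives (1 * 1)(k) = sum_{d | k} 1 = d(k), the number of positive divisors of k.
Since zeta(s) = sum_{k>=1} 1/k^s, we have zeta(s)^2 = sum_{k>=1} d(k)/k^s, so a_k = d(k).
For k = 142: the divisors are 1, 2, 71, 142.
Count = 4.

4


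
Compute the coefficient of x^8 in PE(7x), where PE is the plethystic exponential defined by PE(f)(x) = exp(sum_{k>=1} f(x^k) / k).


With f(x) = 7x, the exponent is sum_{k>=1} 7 x^k / k = 7 * (-ln(1 - x)). Exponentiating:
PE(7x) = exp(-7 ln(1 - x)) = 1/(1 - x)^7.
By the negative binomial expansion, [x^n] 1/(1 - x)^7 = C(n + 6, 6).
For n = 8: C(14, 6) = 3003.

3003


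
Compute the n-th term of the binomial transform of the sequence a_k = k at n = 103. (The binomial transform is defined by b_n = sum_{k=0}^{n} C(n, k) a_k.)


With a_k = k, b_n = sum_{k=0}^{n} C(n, k) k. Using k * C(n, k) = n * C(n-1, k-1) gives b_n = n * sum_{k>=1} C(n-1, k-1) = n * 2^(n-1).
For n = 103: 103 * 2^102 = 103 * 5070602400912917605986812821504 = 522272047294030513416641720614912.

522272047294030513416641720614912


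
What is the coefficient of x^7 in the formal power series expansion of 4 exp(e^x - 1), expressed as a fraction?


exp(e^x - 1) is the exponential generating function for the Bell numbers Bell_k: exp(e^x - 1) = sum_{k>=0} Bell_k x^k / k!.
So the coefficient of x^7 in 4 exp(e^x - 1) is 4 Bell_7 / 7!.
Computing: Bell_7 = 877 and 7! = 5040, giving
4 * 877/5040 = 877/1260.

877/1260


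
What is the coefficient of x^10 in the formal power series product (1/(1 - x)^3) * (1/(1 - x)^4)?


Combine the factors: (1/(1 - x)^3) * (1/(1 - x)^4) = 1/(1 - x)^7.
Then use 1/(1 - x)^r = sum_{k>=0} C(k + r - 1, r - 1) x^k with r = 7 and k = 10:
C(16, 6) = 8008.

8008


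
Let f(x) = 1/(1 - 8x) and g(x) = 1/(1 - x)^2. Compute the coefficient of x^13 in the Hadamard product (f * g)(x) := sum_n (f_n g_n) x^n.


f has coefficients f_k = 8^k. For g = 1/(1 - x)^2 the coefficient is g_k = C(k + 1, 1) = k + 1. The Hadamard coefficient is (f * g)_k = 8^k * (k + 1).
For k = 13: 8^13 * 14 = 549755813888 * 14 = 7696581394432.

7696581394432


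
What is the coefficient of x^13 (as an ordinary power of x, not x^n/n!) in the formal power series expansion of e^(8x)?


The exponential series is e^y = sum_{k>=0} y^k / k!. Substituting y = 8x gives
e^(8x) = sum_{k>=0} 8^k x^k / k!.
So the coefficient of x^n is a^n/n! with a = 8, n = 13:
8^13 / 13! = 549755813888/6227020800 = 536870912/6081075

536870912/6081075


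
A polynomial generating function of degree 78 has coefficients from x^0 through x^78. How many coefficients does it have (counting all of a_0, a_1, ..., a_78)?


A polynomial of degree 78 takes the form a_0 + a_1 x + ... + a_78 x^78.
The number of coefficients is 78 + 1 = 79.

79


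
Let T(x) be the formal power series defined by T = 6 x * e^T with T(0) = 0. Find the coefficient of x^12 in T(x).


Apply the Lagrange inversion formula: if T = 6 x * phi(T) with phi(t) = e^t, then
[x^n] T = 6^n * (1/n) [t^(n-1)] phi(t)^n = 6^n * (1/n) [t^(n-1)] e^(n t) = 6^n * (1/n) * n^(n-1) / (n-1)! = 6^n * n^(n-1) / n!.
When c = 1 this is the Cayley count of rooted labeled trees on n vertices, divided by n!.
For n = 12: 6^12 * 12^11 / 12! = 2176782336 * 743008370688/479001600 = 6499837226778624/1925.

6499837226778624/1925


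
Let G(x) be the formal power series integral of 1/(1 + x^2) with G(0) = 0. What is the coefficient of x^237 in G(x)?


1/(1 + x^2) = sum_{j>=0} (-1)^j x^(2j). Integrating termwise with G(0) = 0:
G(x) = sum_{j>=0} (-1)^j x^(2j+1) / (2j+1) = arctan(x).
Only odd powers are nonzero. For x^237 write 237 = 2*118 + 1, giving
(-1)^118 / 237 = 1/237 = 1/237.

1/237


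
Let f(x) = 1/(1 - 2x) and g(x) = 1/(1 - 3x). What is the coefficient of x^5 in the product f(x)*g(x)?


The coefficient of x^n in f*g is the Cauchy product: sum_{k=0}^{n} a^k * b^(n-k).
With a=2, b=3, n=5:
sum_{k=0}^{5} 2^k * 3^(5-k)
= 665

665


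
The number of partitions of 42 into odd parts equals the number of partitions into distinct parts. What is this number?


Computing partitions of 42 into odd parts (1, 3, 5, ...):
Using the generating function prod_{k>=0} 1/(1-x^(2k+1)),
the count is 1426

1426


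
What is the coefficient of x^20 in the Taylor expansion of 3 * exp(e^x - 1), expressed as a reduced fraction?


exp(e^x - 1) = sum_{k>=0} Bell_k x^k / k!, where Bell_k is the k-th Bell number.
So the coefficient of x^20 is 3 * Bell_20 / 20!.
Computing: Bell_20 = 51724158235372 and 20! = 2432902008176640000, giving
3 * 51724158235372/2432902008176640000 = 263898766507/4137588449280000.

263898766507/4137588449280000


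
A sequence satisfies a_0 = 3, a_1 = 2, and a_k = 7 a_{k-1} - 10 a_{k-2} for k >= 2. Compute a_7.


The characteristic equation is t^2 - 7 t + 10 = 0, with roots r_1 = 5 and r_2 = 2 (so c_1 = r_1 + r_2, c_2 = -r_1 r_2 as required).
One can use the closed form a_n = A r_1^n + B r_2^n, but direct iteration is more reliable:
a_0 = 3, a_1 = 2, a_2 = -16, a_3 = -132, a_4 = -764, a_5 = -4028, a_6 = -20556, a_7 = -103612.
So a_7 = -103612.

-103612


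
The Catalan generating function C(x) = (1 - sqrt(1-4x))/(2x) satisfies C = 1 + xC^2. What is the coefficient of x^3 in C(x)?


Substituting x -> x scales the n-th coefficient by 1, so [x^3] C(x) = C_3.
C_3 = C(2*3, 3)/(4) = 20/4 = 5.
= 5.

5


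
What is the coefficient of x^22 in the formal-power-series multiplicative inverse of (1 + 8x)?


The inverse is 1/(1 + 8x). Apply the geometric identity 1/(1 - y) = sum_{k>=0} y^k with y = -8x:
1/(1 + 8x) = sum_{k>=0} (-8)^k x^k.
So the coefficient of x^22 is (-8)^22 = 73786976294838206464.

73786976294838206464


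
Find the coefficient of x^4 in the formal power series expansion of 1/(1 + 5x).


Write 1/(1 + c x) = 1/(1 - (-c) x) and apply the geometric-series identity
1/(1 - y) = sum_{k>=0} y^k to get 1/(1 + c x) = sum_{k>=0} (-c)^k x^k.
So the coefficient of x^k is (-c)^k = (-1)^k * c^k.
Here c = 5 and k = 4:
(-5)^4 = 1 * 625 = 625

625


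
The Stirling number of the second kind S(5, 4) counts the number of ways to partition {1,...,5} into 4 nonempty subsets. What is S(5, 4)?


Using the explicit formula S(n,k) = (1/k!) sum_{j=0}^{k} (-1)^(k-j) C(k,j) j^n:
S(5, 4) = 10
Equivalently, S(n,k) is n! times the coefficient of x^n in the EGF (e^x - 1)^k / k!.

10


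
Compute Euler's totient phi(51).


phi(n) counts integers in [1, n] coprime to n. Using the multiplicative formula phi(n) = n * prod_{p | n} (1 - 1/p):
51 = 3 * 17, so
phi(51) = 51 * (1 - 1/3) * (1 - 1/17) = 32.

32


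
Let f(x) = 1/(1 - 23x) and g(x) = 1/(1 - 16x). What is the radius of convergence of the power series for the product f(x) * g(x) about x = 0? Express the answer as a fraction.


The radius of 1/(1 - 23x) is 1/23 (nearest singularity at x = 1/23), and the radius of 1/(1 - 16x) is 1/16.
The product f(x)*g(x) = 1/((1 - 23x)(1 - 16x)) has singularities at both 1/23 and 1/16, so its radius of convergence is the distance to the nearest one:
min(1/23, 1/16) = 1/23.

1/23


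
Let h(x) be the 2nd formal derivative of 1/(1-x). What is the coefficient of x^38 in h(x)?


Differentiating 2 times: d^2/dx^2 [1/(1-x)] = 2!/(1-x)^3.
The expansion 1/(1-x)^3 = sum_{k>=0} C(k+2, 2) x^k, so the coefficient of x^n in 2!/(1-x)^3 is 2! * C(n+2, 2).
For n = 38: 2 * C(40, 2) = 2 * 780 = 1560

1560


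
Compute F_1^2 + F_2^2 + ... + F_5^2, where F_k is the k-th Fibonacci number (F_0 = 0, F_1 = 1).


There is a standard identity sum_{k=0}^{N} F_k^2 = F_N * F_{N+1} (proved inductively from the telescoping relation F_k^2 = F_k F_{k+1} - F_{k-1} F_k). Then
sum_{k=1}^{5} F_k^2 = F_5 F_6 - F_0 F_1.
Computing: F_5 = 5, F_6 = 8, F_0 = 0, F_1 = 1.
Sum = 5 * 8 - 0 * 1 = 40.

40


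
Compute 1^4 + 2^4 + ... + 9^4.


This power sum has a closed form given by Faulhaber's formula
sum_{k=1}^{m} k^p = (1 / (p + 1)) * sum_{j=0}^{p} C(p + 1, j) B_j m^(p + 1 - j),
but for small m direct computation is fastest:
1 + 16 + 81 + 256 + 625 + 1296 + 2401 + 4096 + 6561 = 15333.

15333


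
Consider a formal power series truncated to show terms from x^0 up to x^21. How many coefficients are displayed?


From x^0 to x^21 inclusive, the count is 21 - 0 + 1 = 22.

22


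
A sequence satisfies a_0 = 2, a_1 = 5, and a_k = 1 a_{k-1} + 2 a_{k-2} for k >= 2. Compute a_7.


The characteristic equation is t^2 - 1 t - 2 = 0, with roots r_1 = 2 and r_2 = -1 (so c_1 = r_1 + r_2, c_2 = -r_1 r_2 as required).
One can use the closed form a_n = A r_1^n + B r_2^n, but direct iteration is more reliable:
a_0 = 2, a_1 = 5, a_2 = 9, a_3 = 19, a_4 = 37, a_5 = 75, a_6 = 149, a_7 = 299.
So a_7 = 299.

299


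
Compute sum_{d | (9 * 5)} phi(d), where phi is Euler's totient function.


First, 9 * 5 = 45. One classical identity is sum_{d | n} phi(d) = n (each k in [1, n] has a unique gcd with n, and among the k's with gcd(k, n) = n/d there are phi(d) of them). So the sum equals 45. We also verify directly:
Divisors of 45: 1, 3, 5, 9, 15, 45.
phi values: 1, 2, 4, 6, 8, 24.
Sum = 45.

45


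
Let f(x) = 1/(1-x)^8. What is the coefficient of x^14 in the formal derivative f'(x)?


Differentiate: d/dx [ 1/(1-x)^r ] = r / (1-x)^(r+1).
Here r = 8, so f'(x) = 8 / (1-x)^9.
The expansion of 1/(1-x)^(r+1) has coefficient of x^n equal to C(n+r, r).
So the coefficient of x^14 in f'(x) is
8 * C(22, 8) = 8 * 319770 = 2558160

2558160


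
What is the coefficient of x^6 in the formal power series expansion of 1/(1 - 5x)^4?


The general identity 1/(1 - c x)^r = sum_{k>=0} c^k C(k + r - 1, r - 1) x^k follows by substituting y = c x into 1/(1 - y)^r = sum_{k>=0} C(k + r - 1, r - 1) y^k.
For c = 5, r = 4, k = 6:
5^6 * C(9, 3) = 15625 * 84 = 1312500.

1312500


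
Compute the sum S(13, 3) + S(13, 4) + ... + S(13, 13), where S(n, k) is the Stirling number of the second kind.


By definition, S(n, k) counts partitions of an n-set into exactly k nonempty blocks.
Computing row n = 13 for k = 3..13:
S(13, k): 261625, 2532530, 7508501, 9321312, 5715424, 1899612, 359502, 39325, 2431, 78, 1
Sum = 27640341.

27640341


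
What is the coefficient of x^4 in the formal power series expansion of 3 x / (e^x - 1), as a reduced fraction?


The exponential generating function for Bernoulli numbers is
x / (e^x - 1) = sum_{k>=0} B_k x^k / k!.
So the coefficient of x^4 in 3 x / (e^x - 1) is 3 B_4 / 4!.
Computing: B_4 = -1/30, 4! = 24, giving
3 * -1/30 / 24 = -1/240.

-1/240


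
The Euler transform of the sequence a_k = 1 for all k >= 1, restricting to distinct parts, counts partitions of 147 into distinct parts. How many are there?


Partitions of 147 into distinct parts can be computed via generating function.
Product (1+x)(1+x^2)(1+x^3)...
The coefficient of x^147 = 15757502

15757502


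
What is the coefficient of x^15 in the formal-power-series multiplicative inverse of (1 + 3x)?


The inverse is 1/(1 + 3x). Apply the geometric identity 1/(1 - y) = sum_{k>=0} y^k with y = -3x:
1/(1 + 3x) = sum_{k>=0} (-3)^k x^k.
So the coefficient of x^15 is (-3)^15 = -14348907.

-14348907


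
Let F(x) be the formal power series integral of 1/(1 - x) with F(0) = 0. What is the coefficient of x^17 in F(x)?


1/(1 - x) = sum_{k>=0} x^k. Integrating termwise and using F(0) = 0 gives
F(x) = sum_{k>=0} x^(k+1) / (k+1) = sum_{m>=1} x^m / m = -ln(1 - x).
So the coefficient of x^17 is 1/17 = 1/17.

1/17


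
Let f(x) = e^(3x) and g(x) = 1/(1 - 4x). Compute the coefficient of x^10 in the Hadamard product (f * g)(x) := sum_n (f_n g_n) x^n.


Expanding: f_k = 3^k/k! (from e^(3x)) and g_k = 4^k (from 1/(1 - 4x)). So the Hadamard coefficient (f * g)_k = 3^k 4^k / k! = (12)^k / k!.
For k = 10: 12^10/10! = 61917364224/3628800 = 2985984/175.

2985984/175


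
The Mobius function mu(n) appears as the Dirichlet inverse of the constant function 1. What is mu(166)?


166 = 2 * 83 (all distinct primes).
mu(166) = (-1)^2 = 1

1


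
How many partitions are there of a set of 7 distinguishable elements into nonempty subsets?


Bell_7 can be computed from the Bell triangle or from Dobinski's identity Bell_n = (1/e) * sum_{k>=0} k^n / k!.
Computing Bell_7 = 877.

877


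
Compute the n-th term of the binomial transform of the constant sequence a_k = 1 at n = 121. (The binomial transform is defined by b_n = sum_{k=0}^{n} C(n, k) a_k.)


With a_k = 1 for all k, b_n = sum_{k=0}^{n} C(n, k) = 2^n by the binomial theorem.
For n = 121: 2^121 = 2658455991569831745807614120560689152.

2658455991569831745807614120560689152


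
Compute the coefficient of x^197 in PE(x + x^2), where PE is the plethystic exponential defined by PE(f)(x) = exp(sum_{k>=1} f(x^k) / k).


With f(x) = x + x^2, the exponent is sum_{k>=1} (x^k + x^(2k)) / k = -ln(1 - x) - ln(1 - x^2). Exponentiating:
PE(x + x^2) = 1 / ((1 - x)(1 - x^2)).
This is the generating function for partitions of n into parts of size 1 or 2. The number of 2's can be any j in 0..98, and the rest are 1's, so
[x^197] = floor(197/2) + 1 = 99.

99


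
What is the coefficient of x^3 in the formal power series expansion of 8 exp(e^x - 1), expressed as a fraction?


exp(e^x - 1) is the exponential generating function for the Bell numbers Bell_k: exp(e^x - 1) = sum_{k>=0} Bell_k x^k / k!.
So the coefficient of x^3 in 8 exp(e^x - 1) is 8 Bell_3 / 3!.
Computing: Bell_3 = 5 and 3! = 6, giving
8 * 5/6 = 20/3.

20/3


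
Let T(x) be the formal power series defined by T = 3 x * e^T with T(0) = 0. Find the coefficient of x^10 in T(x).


Apply the Lagrange inversion formula: if T = 3 x * phi(T) with phi(t) = e^t, then
[x^n] T = 3^n * (1/n) [t^(n-1)] phi(t)^n = 3^n * (1/n) [t^(n-1)] e^(n t) = 3^n * (1/n) * n^(n-1) / (n-1)! = 3^n * n^(n-1) / n!.
When c = 1 this is the Cayley count of rooted labeled trees on n vertices, divided by n!.
For n = 10: 3^10 * 10^9 / 10! = 59049 * 1000000000/3628800 = 113906250/7.

113906250/7


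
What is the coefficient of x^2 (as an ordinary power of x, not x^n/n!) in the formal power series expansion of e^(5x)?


The exponential series is e^y = sum_{k>=0} y^k / k!. Substituting y = 5x gives
e^(5x) = sum_{k>=0} 5^k x^k / k!.
So the coefficient of x^n is a^n/n! with a = 5, n = 2:
5^2 / 2! = 25/2 = 25/2

25/2


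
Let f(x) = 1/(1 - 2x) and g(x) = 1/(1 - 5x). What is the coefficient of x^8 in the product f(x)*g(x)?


The coefficient of x^n in f*g is the Cauchy product: sum_{k=0}^{n} a^k * b^(n-k).
With a=2, b=5, n=8:
sum_{k=0}^{8} 2^k * 5^(8-k)
= 650871

650871


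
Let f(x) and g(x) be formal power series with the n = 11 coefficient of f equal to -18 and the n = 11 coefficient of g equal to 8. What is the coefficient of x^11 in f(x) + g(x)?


Addition of formal power series is termwise.
The coefficient of x^11 in f + g = -18 + 8
= -10

-10


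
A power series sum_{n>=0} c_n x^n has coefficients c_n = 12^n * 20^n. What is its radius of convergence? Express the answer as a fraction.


By the root test (Cauchy-Hadamard), the radius is R = 1 / limsup_n |c_n|^(1/n).
Here |c_n|^(1/n) = (12^n * 20^n)^(1/n) = 12 * 20 = 240 for all n.
So R = 1/240 = 1/240.

1/240


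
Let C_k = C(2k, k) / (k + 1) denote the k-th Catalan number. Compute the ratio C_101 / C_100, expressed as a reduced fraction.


Using C_k = (2k)! / (k! (k+1)!), the ratio C_{k+1}/C_k simplifies to
C_{k+1}/C_k = [(2k+2)! / ((k+1)! (k+2)!)] * [k! (k+1)! / (2k)!]
 = (2k+2)(2k+1) / ((k+1)(k+2)) = 2(2k+1) / (k+2).
For k = 100: 2(2*100 + 1) / (100 + 2) = 402/102 = 67/17.

67/17


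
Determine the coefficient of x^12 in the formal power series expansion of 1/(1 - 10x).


The geometric series identity gives 1/(1 - c x) = sum_{k>=0} c^k x^k, so the coefficient of x^k is c^k.
Here c = 10 and k = 12.
Computing: 10^12 = 1000000000000

1000000000000


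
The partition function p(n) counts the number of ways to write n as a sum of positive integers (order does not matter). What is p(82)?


Using the generating function prod_{k>=1} 1/(1-x^k), we compute p(82).
By dynamic programming over parts 1 through 82:
p(82) = 20506255

20506255


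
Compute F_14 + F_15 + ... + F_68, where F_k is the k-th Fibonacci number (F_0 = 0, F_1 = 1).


Use the identity sum_{k=0}^{N} F_k = F_{N+2} - 1 (which follows from F_{k+2} - F_{k+1} = F_k). Then
sum_{k=14}^{68} F_k = (F_{70} - 1) - (F_{15} - 1) = F_{70} - F_{15}.
Computing: F_{70} = 190392490709135, F_{15} = 610, so
Sum = 190392490709135 - 610 = 190392490708525.

190392490708525


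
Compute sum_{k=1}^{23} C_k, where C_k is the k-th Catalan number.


C_1 through C_23: 1, 2, 5, 14, 42, 132, 429, 1430, 4862, 16796, 58786, 208012, 742900, 2674440, 9694845, 35357670, 129644790, 477638700, 1767263190, 6564120420, 24466267020, 91482563640, 343059613650
Sum = 1 + 2 + 5 + 14 + 42 + 132 + 429 + 1430 + 4862 + 16796 + 58786 + 208012 + 742900 + 2674440 + 9694845 + 35357670 + 129644790 + 477638700 + 1767263190 + 6564120420 + 24466267020 + 91482563640 + 343059613650
= 467995871776

467995871776


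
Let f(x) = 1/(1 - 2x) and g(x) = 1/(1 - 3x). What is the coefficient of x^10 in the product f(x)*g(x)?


The coefficient of x^n in f*g is the Cauchy product: sum_{k=0}^{n} a^k * b^(n-k).
With a=2, b=3, n=10:
sum_{k=0}^{10} 2^k * 3^(10-k)
= 175099

175099


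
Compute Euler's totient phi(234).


phi(n) counts integers in [1, n] coprime to n. Using the multiplicative formula phi(n) = n * prod_{p | n} (1 - 1/p):
234 = 2 * 3^2 * 13, so
phi(234) = 234 * (1 - 1/2) * (1 - 1/3) * (1 - 1/13) = 72.

72


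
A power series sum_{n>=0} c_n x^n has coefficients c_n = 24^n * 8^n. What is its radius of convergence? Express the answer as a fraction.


By the root test (Cauchy-Hadamard), the radius is R = 1 / limsup_n |c_n|^(1/n).
Here |c_n|^(1/n) = (24^n * 8^n)^(1/n) = 24 * 8 = 192 for all n.
So R = 1/192 = 1/192.

1/192


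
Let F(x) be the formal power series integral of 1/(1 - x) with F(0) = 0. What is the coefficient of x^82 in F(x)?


1/(1 - x) = sum_{k>=0} x^k. Integrating termwise and using F(0) = 0 gives
F(x) = sum_{k>=0} x^(k+1) / (k+1) = sum_{m>=1} x^m / m = -ln(1 - x).
So the coefficient of x^82 is 1/82 = 1/82.

1/82


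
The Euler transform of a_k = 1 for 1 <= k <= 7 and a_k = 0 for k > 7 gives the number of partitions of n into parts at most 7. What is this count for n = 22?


Partitions of 22 into parts at most 7:
Using generating function (1-x)^(-1)(1-x^2)^(-1)...(1-x^7)^(-1),
the coefficient of x^22 = 522

522


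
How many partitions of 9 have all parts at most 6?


Using the generating function (1-x)^(-1)(1-x^2)^(-1)...(1-x^6)^(-1),
the coefficient of x^9 counts these restricted partitions.
Result = 26

26


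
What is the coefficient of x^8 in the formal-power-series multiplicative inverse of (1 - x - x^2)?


Let the inverse be f(x) = sum_{k>=0} a_k x^k. From f(x) * (1 - x - x^2) = 1 and matching coefficients:
 x^0: a_0 = 1.
 x^1: a_1 - a_0 = 0, so a_1 = 1.
 x^k (k >= 2): a_k - a_{k-1} - a_{k-2} = 0, i.e. a_k = a_{k-1} + a_{k-2}.
This is the Fibonacci-type recurrence shifted so that a_0 = a_1 = 1.
Iterating: a_0=1, a_1=1, a_2=2, a_3=3, a_4=5, a_5=8, a_6=13, a_7=21, a_8=34
a_8 = 34.

34


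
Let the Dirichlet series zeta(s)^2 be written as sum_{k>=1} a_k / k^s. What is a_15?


The Dirichlet convolution of the constant function 1 with itself gives (1 * 1)(k) = sum_{d | k} 1 = d(k), the number of positive divisors of k.
Since zeta(s) = sum_{k>=1} 1/k^s, we have zeta(s)^2 = sum_{k>=1} d(k)/k^s, so a_k = d(k).
For k = 15: the divisors are 1, 3, 5, 15.
Count = 4.

4


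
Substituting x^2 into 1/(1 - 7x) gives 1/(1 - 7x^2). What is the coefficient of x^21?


Since 1/(1 - 7x^2) only has even powers of x,
the coefficient of x^21 (odd) is 0.

0


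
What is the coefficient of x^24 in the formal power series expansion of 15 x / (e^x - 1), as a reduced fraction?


The exponential generating function for Bernoulli numbers is
x / (e^x - 1) = sum_{k>=0} B_k x^k / k!.
So the coefficient of x^24 in 15 x / (e^x - 1) is 15 B_24 / 24!.
Computing: B_24 = -236364091/2730, 24! = 620448401733239439360000, giving
15 * -236364091/2730 / 620448401733239439360000 = -236364091/112921609115449577963520000.

-236364091/112921609115449577963520000


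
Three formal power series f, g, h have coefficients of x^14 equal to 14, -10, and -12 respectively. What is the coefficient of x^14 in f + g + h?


Series addition is componentwise:
14 + -10 + -12
= -8

-8


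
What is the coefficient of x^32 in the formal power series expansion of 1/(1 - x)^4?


The negative binomial / multiset identity is
1/(1 - x)^r = sum_{k>=0} C(k + r - 1, r - 1) x^k.
Here r = 4 and k = 32, so the coefficient is
C(32 + 3, 3) = C(35, 3)
= 6545

6545


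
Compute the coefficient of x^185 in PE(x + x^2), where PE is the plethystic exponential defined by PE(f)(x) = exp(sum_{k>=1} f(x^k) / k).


With f(x) = x + x^2, the exponent is sum_{k>=1} (x^k + x^(2k)) / k = -ln(1 - x) - ln(1 - x^2). Exponentiating:
PE(x + x^2) = 1 / ((1 - x)(1 - x^2)).
This is the generating function for partitions of n into parts of size 1 or 2. The number of 2's can be any j in 0..92, and the rest are 1's, so
[x^185] = floor(185/2) + 1 = 93.

93


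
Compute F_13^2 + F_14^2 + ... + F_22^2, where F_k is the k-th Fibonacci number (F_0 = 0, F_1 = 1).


There is a standard identity sum_{k=0}^{N} F_k^2 = F_N * F_{N+1} (proved inductively from the telescoping relation F_k^2 = F_k F_{k+1} - F_{k-1} F_k). Then
sum_{k=13}^{22} F_k^2 = F_22 F_23 - F_12 F_13.
Computing: F_22 = 17711, F_23 = 28657, F_12 = 144, F_13 = 233.
Sum = 17711 * 28657 - 144 * 233 = 507510575.

507510575


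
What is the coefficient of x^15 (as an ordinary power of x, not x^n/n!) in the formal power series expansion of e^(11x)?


The exponential series is e^y = sum_{k>=0} y^k / k!. Substituting y = 11x gives
e^(11x) = sum_{k>=0} 11^k x^k / k!.
So the coefficient of x^n is a^n/n! with a = 11, n = 15:
11^15 / 15! = 4177248169415651/1307674368000 = 379749833583241/118879488000

379749833583241/118879488000


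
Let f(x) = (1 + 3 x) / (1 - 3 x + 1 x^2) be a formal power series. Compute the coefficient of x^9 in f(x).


Write f(x) = sum_{k>=0} a_k x^k. Multiplying both sides by 1 - 3 x + 1 x^2 gives
(1 - 3 x + 1 x^2) sum_{k>=0} a_k x^k = 1 + 3 x.
Matching coefficients:
 x^0: a_0 = 1
 x^1: a_1 - 3 a_0 = 3  =>  a_1 = 3*1 + 3 = 6
 x^k (k >= 2): a_k = 3 a_{k-1} - 1 a_{k-2}.
Iterating: a_2 = 17, a_3 = 45, a_4 = 118, a_5 = 309, a_6 = 809, a_7 = 2118, a_8 = 5545, a_9 = 14517.
So the coefficient of x^9 is 14517.

14517


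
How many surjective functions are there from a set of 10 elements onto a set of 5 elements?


By inclusion-exclusion on which target elements are missed, the number of surjections from an n-set onto a k-set is
surj(n, k) = sum_{j=0}^{k} (-1)^j C(k, j) (k - j)^n.
Equivalently surj(n, k) = k! * S(n, k), where S(n, k) is the Stirling number of the second kind.
For n = 10, k = 5:
S(10, 5) = 42525, so
surj = 5! * 42525 = 120 * 42525 = 5103000.

5103000


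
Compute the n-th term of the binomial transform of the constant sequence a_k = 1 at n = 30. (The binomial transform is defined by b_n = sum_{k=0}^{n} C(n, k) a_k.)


With a_k = 1 for all k, b_n = sum_{k=0}^{n} C(n, k) = 2^n by the binomial theorem.
For n = 30: 2^30 = 1073741824.

1073741824


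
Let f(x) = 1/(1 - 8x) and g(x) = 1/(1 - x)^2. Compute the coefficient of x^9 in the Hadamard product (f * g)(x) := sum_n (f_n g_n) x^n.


f has coefficients f_k = 8^k. For g = 1/(1 - x)^2 the coefficient is g_k = C(k + 1, 1) = k + 1. The Hadamard coefficient is (f * g)_k = 8^k * (k + 1).
For k = 9: 8^9 * 10 = 134217728 * 10 = 1342177280.

1342177280


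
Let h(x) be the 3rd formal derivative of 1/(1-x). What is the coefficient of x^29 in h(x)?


Differentiating 3 times: d^3/dx^3 [1/(1-x)] = 3!/(1-x)^4.
The expansion 1/(1-x)^4 = sum_{k>=0} C(k+3, 3) x^k, so the coefficient of x^n in 3!/(1-x)^4 is 3! * C(n+3, 3).
For n = 29: 6 * C(32, 3) = 6 * 4960 = 29760

29760


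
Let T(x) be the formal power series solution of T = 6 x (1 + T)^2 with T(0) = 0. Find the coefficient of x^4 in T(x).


Apply the Lagrange inversion formula: if T = 6 x * phi(T) with phi(t) = (1 + t)^2, then [x^n] T = 6^n * (1/n) [t^(n-1)] phi(t)^n = 6^n * (1/n) [t^(n-1)] (1 + t)^(2n) = 6^n * (1/n) C(2n, n-1).
Using the identity C(2n, n-1) = C(2n, n) * n / (n+1), the unscaled factor equals C(2n, n) / (n+1) = C_n, the n-th Catalan number.
For n = 4: C_4 = C(8, 4) / 5 = 70/5 = 14.
With the 6^4 = 1296 factor, the coefficient is 1296 * 14 = 18144.

18144


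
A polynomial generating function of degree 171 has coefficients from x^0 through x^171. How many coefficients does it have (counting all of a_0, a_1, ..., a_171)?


A polynomial of degree 171 takes the form a_0 + a_1 x + ... + a_171 x^171.
The number of coefficients is 171 + 1 = 172.

172


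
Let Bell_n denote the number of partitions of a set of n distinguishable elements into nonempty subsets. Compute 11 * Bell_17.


Bell_17 can be computed from the Bell triangle or from Dobinski's identity Bell_n = (1/e) * sum_{k>=0} k^n / k!.
Computing Bell_17 = 82864869804.
Then 11 * 82864869804 = 911513567844.

911513567844


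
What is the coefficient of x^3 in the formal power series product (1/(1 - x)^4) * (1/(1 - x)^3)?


Combine the factors: (1/(1 - x)^4) * (1/(1 - x)^3) = 1/(1 - x)^7.
Then use 1/(1 - x)^r = sum_{k>=0} C(k + r - 1, r - 1) x^k with r = 7 and k = 3:
C(9, 6) = 84.

84


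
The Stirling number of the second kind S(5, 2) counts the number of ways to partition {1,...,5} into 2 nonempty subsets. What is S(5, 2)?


Using the explicit formula S(n,k) = (1/k!) sum_{j=0}^{k} (-1)^(k-j) C(k,j) j^n:
S(5, 2) = 15
Equivalently, S(n,k) is n! times the coefficient of x^n in the EGF (e^x - 1)^k / k!.

15


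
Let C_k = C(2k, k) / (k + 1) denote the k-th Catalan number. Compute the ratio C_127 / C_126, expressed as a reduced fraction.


Using C_k = (2k)! / (k! (k+1)!), the ratio C_{k+1}/C_k simplifies to
C_{k+1}/C_k = [(2k+2)! / ((k+1)! (k+2)!)] * [k! (k+1)! / (2k)!]
 = (2k+2)(2k+1) / ((k+1)(k+2)) = 2(2k+1) / (k+2).
For k = 126: 2(2*126 + 1) / (126 + 2) = 506/128 = 253/64.

253/64


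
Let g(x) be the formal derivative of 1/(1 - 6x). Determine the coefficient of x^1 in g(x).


Differentiate termwise: d/dx sum_{k>=0} 6^k x^k = sum_{k>=1} k 6^k x^(k-1) = sum_{j>=0} (j+1) 6^(j+1) x^j.
Equivalently, d/dx [1/(1 - 6x)] = 6/(1 - 6x)^2.
For j = 1: 2 * 6^2 = 2 * 36 = 72.

72


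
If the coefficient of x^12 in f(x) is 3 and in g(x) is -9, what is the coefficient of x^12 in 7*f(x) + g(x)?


Scalar multiplication scales coefficients: 7 * 3 = 21.
Then add the g coefficient: 21 + -9
= 12

12


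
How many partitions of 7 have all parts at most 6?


Using the generating function (1-x)^(-1)(1-x^2)^(-1)...(1-x^6)^(-1),
the coefficient of x^7 counts these restricted partitions.
Result = 14

14


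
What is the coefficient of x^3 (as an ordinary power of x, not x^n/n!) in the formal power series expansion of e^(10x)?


The exponential series is e^y = sum_{k>=0} y^k / k!. Substituting y = 10x gives
e^(10x) = sum_{k>=0} 10^k x^k / k!.
So the coefficient of x^n is a^n/n! with a = 10, n = 3:
10^3 / 3! = 1000/6 = 500/3

500/3


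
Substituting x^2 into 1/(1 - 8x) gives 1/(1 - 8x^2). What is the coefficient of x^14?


The coefficient of x^(2m) in 1/(1 - 8x^2) is 8^m.
With n = 14 = 2*7, the coefficient is 8^7 = 2097152.

2097152


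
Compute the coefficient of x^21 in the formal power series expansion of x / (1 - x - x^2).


Let f(x) = sum_{k>=0} a_k x^k. Multiplying f(x) * (1 - x - x^2) = x and matching coefficients gives a_0 = 0, a_1 = 1, and a_k = a_{k-1} + a_{k-2} for k >= 2. These are the Fibonacci numbers F_k.
Iterating from F_0 = 0, F_1 = 1:
F_0=0, F_1=1, F_2=1, F_3=2, F_4=3, F_5=5, F_6=8, F_7=13, F_8=21, F_9=34, ...
F_21 = 10946.

10946


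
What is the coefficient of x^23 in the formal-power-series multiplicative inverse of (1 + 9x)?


The inverse is 1/(1 + 9x). Apply the geometric identity 1/(1 - y) = sum_{k>=0} y^k with y = -9x:
1/(1 + 9x) = sum_{k>=0} (-9)^k x^k.
So the coefficient of x^23 is (-9)^23 = -8862938119652501095929.

-8862938119652501095929


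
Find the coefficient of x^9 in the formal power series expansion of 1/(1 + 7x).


Write 1/(1 + c x) = 1/(1 - (-c) x) and apply the geometric-series identity
1/(1 - y) = sum_{k>=0} y^k to get 1/(1 + c x) = sum_{k>=0} (-c)^k x^k.
So the coefficient of x^k is (-c)^k = (-1)^k * c^k.
Here c = 7 and k = 9:
(-7)^9 = -1 * 40353607 = -40353607

-40353607


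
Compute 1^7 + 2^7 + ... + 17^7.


This power sum has a closed form given by Faulhaber's formula
sum_{k=1}^{m} k^p = (1 / (p + 1)) * sum_{j=0}^{p} C(p + 1, j) B_j m^(p + 1 - j),
but for small m direct computation is fastest:
1 + 128 + 2187 + 16384 + 78125 + 279936 + 823543 + 2097152 + 4782969 + 10000000 + 19487171 + 35831808 + 62748517 + 105413504 + 170859375 + 268435456 + 410338673 = 1091194929.

1091194929


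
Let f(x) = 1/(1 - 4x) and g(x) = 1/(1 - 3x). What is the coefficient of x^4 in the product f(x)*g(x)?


The coefficient of x^n in f*g is the Cauchy product: sum_{k=0}^{n} a^k * b^(n-k).
With a=4, b=3, n=4:
sum_{k=0}^{4} 4^k * 3^(4-k)
= 781

781


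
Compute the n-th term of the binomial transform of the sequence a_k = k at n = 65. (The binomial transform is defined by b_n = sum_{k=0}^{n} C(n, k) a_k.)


With a_k = k, b_n = sum_{k=0}^{n} C(n, k) k. Using k * C(n, k) = n * C(n-1, k-1) gives b_n = n * sum_{k>=1} C(n-1, k-1) = n * 2^(n-1).
For n = 65: 65 * 2^64 = 65 * 18446744073709551616 = 1199038364791120855040.

1199038364791120855040


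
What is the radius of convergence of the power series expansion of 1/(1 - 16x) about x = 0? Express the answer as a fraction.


Expanding 1/(1 - 16x) = sum_{k>=0} 16^k x^k, the series converges when |16x| < 1, i.e., |x| < 1/16.
So the radius of convergence is 1/16 = 1/16.

1/16


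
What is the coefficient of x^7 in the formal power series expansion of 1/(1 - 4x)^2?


The general identity 1/(1 - c x)^r = sum_{k>=0} c^k C(k + r - 1, r - 1) x^k follows by substituting y = c x into 1/(1 - y)^r = sum_{k>=0} C(k + r - 1, r - 1) y^k.
For c = 4, r = 2, k = 7:
4^7 * C(8, 1) = 16384 * 8 = 131072.

131072


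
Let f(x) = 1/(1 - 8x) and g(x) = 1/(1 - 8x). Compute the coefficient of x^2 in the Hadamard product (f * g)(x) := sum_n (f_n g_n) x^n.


f has coefficients f_k = 8^k and g has coefficients g_k = 8^k, so the Hadamard product has coefficient (f*g)_k = 8^k * 8^k = 64^k.
For k = 2: 64^2 = 4096.

4096


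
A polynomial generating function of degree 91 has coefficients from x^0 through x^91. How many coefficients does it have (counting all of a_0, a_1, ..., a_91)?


A polynomial of degree 91 takes the form a_0 + a_1 x + ... + a_91 x^91.
The number of coefficients is 91 + 1 = 92.

92


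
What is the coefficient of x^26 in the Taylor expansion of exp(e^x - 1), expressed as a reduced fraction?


exp(e^x - 1) = sum_{k>=0} Bell_k x^k / k!, where Bell_k is the k-th Bell number.
So the coefficient of x^26 is Bell_26 / 26!.
Computing: Bell_26 = 49631246523618756274 and 26! = 403291461126605635584000000, giving
49631246523618756274/403291461126605635584000000 = 1459742544812316361/11861513562547224576000000.

1459742544812316361/11861513562547224576000000


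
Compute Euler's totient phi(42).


phi(n) counts integers in [1, n] coprime to n. Using the multiplicative formula phi(n) = n * prod_{p | n} (1 - 1/p):
42 = 2 * 3 * 7, so
phi(42) = 42 * (1 - 1/2) * (1 - 1/3) * (1 - 1/7) = 12.

12


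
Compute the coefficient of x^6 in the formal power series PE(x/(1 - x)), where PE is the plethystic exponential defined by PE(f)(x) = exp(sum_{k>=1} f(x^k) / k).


For f(x) = x/(1 - x) we have
sum_{k>=1} f(x^k) / k = sum_{k>=1} (1/k) * x^k / (1 - x^k) = sum_{k, m >= 1} x^(k m) / k,
which after exponentiating simplifies to
PE(x/(1 - x)) = prod_{k>=1} 1 / (1 - x^k).
This is the generating function for the partition function p(n), so the coefficient of x^6 is p(6).
Computing p(6) by dynamic programming over parts 1, 2, ..., 6: p(6) = 11.

11


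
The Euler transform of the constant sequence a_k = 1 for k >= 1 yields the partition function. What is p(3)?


The Euler transform converts the sequence a_k = 1 into the number of integer partitions.
Using the recurrence or dynamic programming:
p(3) = 3

3


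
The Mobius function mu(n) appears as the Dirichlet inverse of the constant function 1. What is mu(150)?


150 has a squared prime factor, so mu(150) = 0.
Factorization reveals a repeated prime.

0


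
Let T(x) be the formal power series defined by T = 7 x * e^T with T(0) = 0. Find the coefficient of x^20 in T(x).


Apply the Lagrange inversion formula: if T = 7 x * phi(T) with phi(t) = e^t, then
[x^n] T = 7^n * (1/n) [t^(n-1)] phi(t)^n = 7^n * (1/n) [t^(n-1)] e^(n t) = 7^n * (1/n) * n^(n-1) / (n-1)! = 7^n * n^(n-1) / n!.
When c = 1 this is the Cayley count of rooted labeled trees on n vertices, divided by n!.
For n = 20: 7^20 * 20^19 / 20! = 79792266297612001 * 5242880000000000000000000/2432902008176640000 = 52109235133134368000000000000000/303046029.

52109235133134368000000000000000/303046029


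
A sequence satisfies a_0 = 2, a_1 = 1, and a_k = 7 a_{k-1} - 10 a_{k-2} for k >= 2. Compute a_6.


The characteristic equation is t^2 - 7 t + 10 = 0, with roots r_1 = 5 and r_2 = 2 (so c_1 = r_1 + r_2, c_2 = -r_1 r_2 as required).
One can use the closed form a_n = A r_1^n + B r_2^n, but direct iteration is more reliable:
a_0 = 2, a_1 = 1, a_2 = -13, a_3 = -101, a_4 = -577, a_5 = -3029, a_6 = -15433.
So a_6 = -15433.

-15433


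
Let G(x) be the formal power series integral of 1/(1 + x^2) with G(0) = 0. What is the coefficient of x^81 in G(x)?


1/(1 + x^2) = sum_{j>=0} (-1)^j x^(2j). Integrating termwise with G(0) = 0:
G(x) = sum_{j>=0} (-1)^j x^(2j+1) / (2j+1) = arctan(x).
Only odd powers are nonzero. For x^81 write 81 = 2*40 + 1, giving
(-1)^40 / 81 = 1/81 = 1/81.

1/81


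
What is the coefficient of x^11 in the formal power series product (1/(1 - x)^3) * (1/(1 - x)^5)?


Combine the factors: (1/(1 - x)^3) * (1/(1 - x)^5) = 1/(1 - x)^8.
Then use 1/(1 - x)^r = sum_{k>=0} C(k + r - 1, r - 1) x^k with r = 8 and k = 11:
C(18, 7) = 31824.

31824


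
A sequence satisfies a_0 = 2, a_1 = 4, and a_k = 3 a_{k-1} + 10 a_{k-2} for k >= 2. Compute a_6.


The characteristic equation is t^2 - 3 t - 10 = 0, with roots r_1 = 5 and r_2 = -2 (so c_1 = r_1 + r_2, c_2 = -r_1 r_2 as required).
One can use the closed form a_n = A r_1^n + B r_2^n, but direct iteration is more reliable:
a_0 = 2, a_1 = 4, a_2 = 32, a_3 = 136, a_4 = 728, a_5 = 3544, a_6 = 17912.
So a_6 = 17912.

17912


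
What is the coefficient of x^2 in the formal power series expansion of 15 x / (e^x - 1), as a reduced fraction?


The exponential generating function for Bernoulli numbers is
x / (e^x - 1) = sum_{k>=0} B_k x^k / k!.
So the coefficient of x^2 in 15 x / (e^x - 1) is 15 B_2 / 2!.
Computing: B_2 = 1/6, 2! = 2, giving
15 * 1/6 / 2 = 5/4.

5/4


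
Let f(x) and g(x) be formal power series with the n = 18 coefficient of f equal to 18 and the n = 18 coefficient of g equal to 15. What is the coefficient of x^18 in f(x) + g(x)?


Addition of formal power series is termwise.
The coefficient of x^18 in f + g = 18 + 15
= 33

33


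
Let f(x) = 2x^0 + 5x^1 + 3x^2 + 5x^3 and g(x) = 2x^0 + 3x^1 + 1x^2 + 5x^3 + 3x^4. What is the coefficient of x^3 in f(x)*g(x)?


Cauchy product at x^3:
2*5 + 5*1 + 3*3 + 5*2
= 34

34


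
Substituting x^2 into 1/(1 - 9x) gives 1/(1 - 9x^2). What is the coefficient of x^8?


The coefficient of x^(2m) in 1/(1 - 9x^2) is 9^m.
With n = 8 = 2*4, the coefficient is 9^4 = 6561.

6561


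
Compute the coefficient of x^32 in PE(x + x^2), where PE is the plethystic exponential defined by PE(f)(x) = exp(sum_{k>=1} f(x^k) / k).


With f(x) = x + x^2, the exponent is sum_{k>=1} (x^k + x^(2k)) / k = -ln(1 - x) - ln(1 - x^2). Exponentiating:
PE(x + x^2) = 1 / ((1 - x)(1 - x^2)).
This is the generating function for partitions of n into parts of size 1 or 2. The number of 2's can be any j in 0..16, and the rest are 1's, so
[x^32] = floor(32/2) + 1 = 17.

17


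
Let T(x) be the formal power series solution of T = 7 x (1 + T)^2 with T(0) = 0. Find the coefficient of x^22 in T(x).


Apply the Lagrange inversion formula: if T = 7 x * phi(T) with phi(t) = (1 + t)^2, then [x^n] T = 7^n * (1/n) [t^(n-1)] phi(t)^n = 7^n * (1/n) [t^(n-1)] (1 + t)^(2n) = 7^n * (1/n) C(2n, n-1).
Using the identity C(2n, n-1) = C(2n, n) * n / (n+1), the unscaled factor equals C(2n, n) / (n+1) = C_n, the n-th Catalan number.
For n = 22: C_22 = C(44, 22) / 23 = 2104098963720/23 = 91482563640.
With the 7^22 = 3909821048582988049 factor, the coefficient is 3909821048582988049 * 91482563640 = 357680452898004736014001938360.

357680452898004736014001938360


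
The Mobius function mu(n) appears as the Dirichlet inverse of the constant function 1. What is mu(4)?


4 has a squared prime factor, so mu(4) = 0.
Factorization reveals a repeated prime.

0


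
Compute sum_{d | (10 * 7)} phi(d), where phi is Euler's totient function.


First, 10 * 7 = 70. One classical identity is sum_{d | n} phi(d) = n (each k in [1, n] has a unique gcd with n, and among the k's with gcd(k, n) = n/d there are phi(d) of them). So the sum equals 70. We also verify directly:
Divisors of 70: 1, 2, 5, 7, 10, 14, 35, 70.
phi values: 1, 1, 4, 6, 4, 6, 24, 24.
Sum = 70.

70


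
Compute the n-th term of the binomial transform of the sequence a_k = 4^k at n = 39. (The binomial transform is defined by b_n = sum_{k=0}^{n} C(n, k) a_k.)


With a_k = 4^k, b_n = sum_{k=0}^{n} C(n, k) 4^k = (1 + 4)^n by the binomial theorem.
For n = 39: (1 + 4)^39 = 5^39 = 1818989403545856475830078125.

1818989403545856475830078125


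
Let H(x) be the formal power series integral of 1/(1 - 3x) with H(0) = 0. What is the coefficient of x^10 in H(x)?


1/(1 - 3x) = sum_{k>=0} 3^k x^k. Integrating termwise with H(0) = 0:
H(x) = sum_{k>=0} 3^k x^(k+1) / (k+1) = sum_{m>=1} 3^(m-1) x^m / m.
For m = 10: 3^9/10 = 19683/10 = 19683/10.

19683/10


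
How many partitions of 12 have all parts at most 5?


Using the generating function (1-x)^(-1)(1-x^2)^(-1)...(1-x^5)^(-1),
the coefficient of x^12 counts these restricted partitions.
Result = 47

47


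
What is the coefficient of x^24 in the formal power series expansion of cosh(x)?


The Maclaurin series is cosh(t) = sum_{m>=0} t^(2m) / (2m)!, so substituting t = x, only even powers of x are nonzero, with coefficient of x^(2m) equal to 1 / (2m)!.
For x^24 the coefficient is 1/24! = 1/620448401733239439360000 = 1/620448401733239439360000.

1/620448401733239439360000


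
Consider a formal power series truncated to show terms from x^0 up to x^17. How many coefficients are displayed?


From x^0 to x^17 inclusive, the count is 17 - 0 + 1 = 18.

18


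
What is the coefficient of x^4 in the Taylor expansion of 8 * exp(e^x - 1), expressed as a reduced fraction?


exp(e^x - 1) = sum_{k>=0} Bell_k x^k / k!, where Bell_k is the k-th Bell number.
So the coefficient of x^4 is 8 * Bell_4 / 4!.
Computing: Bell_4 = 15 and 4! = 24, giving
8 * 15/24 = 5.

5


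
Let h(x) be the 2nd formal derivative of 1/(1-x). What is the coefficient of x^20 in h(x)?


Differentiating 2 times: d^2/dx^2 [1/(1-x)] = 2!/(1-x)^3.
The expansion 1/(1-x)^3 = sum_{k>=0} C(k+2, 2) x^k, so the coefficient of x^n in 2!/(1-x)^3 is 2! * C(n+2, 2).
For n = 20: 2 * C(22, 2) = 2 * 231 = 462

462
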